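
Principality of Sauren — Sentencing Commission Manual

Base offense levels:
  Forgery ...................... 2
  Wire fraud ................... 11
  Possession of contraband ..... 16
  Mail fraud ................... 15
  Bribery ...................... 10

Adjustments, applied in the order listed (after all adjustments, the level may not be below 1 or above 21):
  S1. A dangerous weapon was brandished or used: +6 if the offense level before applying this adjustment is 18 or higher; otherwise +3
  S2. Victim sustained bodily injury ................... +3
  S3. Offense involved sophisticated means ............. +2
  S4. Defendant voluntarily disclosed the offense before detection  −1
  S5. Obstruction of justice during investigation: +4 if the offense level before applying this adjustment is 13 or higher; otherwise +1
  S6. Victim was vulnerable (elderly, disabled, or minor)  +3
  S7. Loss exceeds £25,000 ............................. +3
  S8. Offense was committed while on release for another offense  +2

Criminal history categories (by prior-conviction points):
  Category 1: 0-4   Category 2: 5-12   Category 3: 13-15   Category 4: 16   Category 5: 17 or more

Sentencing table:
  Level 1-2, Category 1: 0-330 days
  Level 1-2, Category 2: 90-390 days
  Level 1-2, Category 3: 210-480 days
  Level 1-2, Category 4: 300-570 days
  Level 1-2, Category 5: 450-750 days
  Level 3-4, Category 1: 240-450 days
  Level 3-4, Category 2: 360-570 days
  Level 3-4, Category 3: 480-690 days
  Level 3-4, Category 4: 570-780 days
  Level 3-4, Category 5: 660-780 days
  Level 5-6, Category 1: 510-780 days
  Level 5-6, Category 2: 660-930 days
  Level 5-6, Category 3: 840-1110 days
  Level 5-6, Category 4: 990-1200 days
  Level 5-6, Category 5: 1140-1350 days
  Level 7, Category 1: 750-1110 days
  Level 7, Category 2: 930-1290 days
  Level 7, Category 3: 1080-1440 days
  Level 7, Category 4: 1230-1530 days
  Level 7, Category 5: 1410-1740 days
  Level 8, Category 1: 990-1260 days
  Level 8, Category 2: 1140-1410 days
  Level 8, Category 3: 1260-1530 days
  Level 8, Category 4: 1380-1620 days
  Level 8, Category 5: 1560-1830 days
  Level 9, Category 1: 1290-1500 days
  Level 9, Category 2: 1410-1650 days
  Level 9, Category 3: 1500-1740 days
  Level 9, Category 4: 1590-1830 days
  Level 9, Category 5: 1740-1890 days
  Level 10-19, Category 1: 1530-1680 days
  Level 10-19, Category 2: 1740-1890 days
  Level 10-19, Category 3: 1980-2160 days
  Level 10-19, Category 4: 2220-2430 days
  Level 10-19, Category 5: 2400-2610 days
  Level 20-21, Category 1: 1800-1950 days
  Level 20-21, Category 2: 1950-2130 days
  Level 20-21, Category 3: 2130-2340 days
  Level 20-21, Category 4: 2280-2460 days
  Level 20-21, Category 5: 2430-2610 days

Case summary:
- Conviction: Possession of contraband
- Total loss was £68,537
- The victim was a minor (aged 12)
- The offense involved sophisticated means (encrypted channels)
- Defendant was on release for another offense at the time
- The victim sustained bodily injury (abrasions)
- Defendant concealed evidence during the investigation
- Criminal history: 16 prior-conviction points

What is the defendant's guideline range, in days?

2280-2460 days

Base offense level for possession of contraband: 16.
S2 applies: 16 + 3 = 19.
S3 applies: 19 + 2 = 21.
S4 does not apply.
S5 applies (level before this adjustment is 21 ≥ 13, so +4): 21 + 4 = 25.
S6 applies: 25 + 3 = 28.
S7 applies: 28 + 3 = 31.
S8 applies: 31 + 2 = 33.
Level 33 exceeds the maximum of 21; capped at 21.
Final offense level: 21.
Criminal history: 16 prior points → Category 4 (16).
Level 21 falls in the 20-21 band.
Grid: Level 20-21 × Category 4 = 2280-2460 days.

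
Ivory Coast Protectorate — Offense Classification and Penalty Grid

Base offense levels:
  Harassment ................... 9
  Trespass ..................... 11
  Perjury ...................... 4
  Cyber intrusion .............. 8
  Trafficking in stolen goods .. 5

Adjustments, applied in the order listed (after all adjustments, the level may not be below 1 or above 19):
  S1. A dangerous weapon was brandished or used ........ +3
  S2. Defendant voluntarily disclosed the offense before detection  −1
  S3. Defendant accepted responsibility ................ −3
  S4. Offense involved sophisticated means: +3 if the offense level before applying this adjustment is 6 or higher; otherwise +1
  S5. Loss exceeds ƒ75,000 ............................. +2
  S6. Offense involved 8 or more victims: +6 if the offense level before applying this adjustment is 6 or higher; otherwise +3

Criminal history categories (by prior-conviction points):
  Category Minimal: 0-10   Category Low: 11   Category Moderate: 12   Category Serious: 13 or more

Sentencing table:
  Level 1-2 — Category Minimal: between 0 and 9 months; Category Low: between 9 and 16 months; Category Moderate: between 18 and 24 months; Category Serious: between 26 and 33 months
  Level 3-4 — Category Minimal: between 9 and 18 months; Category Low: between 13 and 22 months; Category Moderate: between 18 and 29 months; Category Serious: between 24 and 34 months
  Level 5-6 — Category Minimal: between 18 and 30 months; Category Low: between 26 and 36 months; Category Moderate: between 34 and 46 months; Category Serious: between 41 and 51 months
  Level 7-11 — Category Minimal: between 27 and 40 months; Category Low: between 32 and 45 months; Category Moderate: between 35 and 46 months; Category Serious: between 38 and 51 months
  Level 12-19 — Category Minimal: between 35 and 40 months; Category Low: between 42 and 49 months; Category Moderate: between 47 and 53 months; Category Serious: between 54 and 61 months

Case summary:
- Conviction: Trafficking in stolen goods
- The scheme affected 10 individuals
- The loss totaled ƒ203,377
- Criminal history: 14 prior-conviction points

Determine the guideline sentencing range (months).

Base offense level for trafficking in stolen goods: 5.
S2 does not apply.
S4 does not apply.
S5 applies: 5 + 2 = 7.
S6 applies (level before this adjustment is 7 ≥ 6, so +6): 7 + 6 = 13.
Final offense level: 13.
Criminal history: 14 prior points → Category Serious (13+).
Level 13 falls in the 12-19 band.
Grid: Level 12-19 × Category Serious = 54-61 months.

54-61 months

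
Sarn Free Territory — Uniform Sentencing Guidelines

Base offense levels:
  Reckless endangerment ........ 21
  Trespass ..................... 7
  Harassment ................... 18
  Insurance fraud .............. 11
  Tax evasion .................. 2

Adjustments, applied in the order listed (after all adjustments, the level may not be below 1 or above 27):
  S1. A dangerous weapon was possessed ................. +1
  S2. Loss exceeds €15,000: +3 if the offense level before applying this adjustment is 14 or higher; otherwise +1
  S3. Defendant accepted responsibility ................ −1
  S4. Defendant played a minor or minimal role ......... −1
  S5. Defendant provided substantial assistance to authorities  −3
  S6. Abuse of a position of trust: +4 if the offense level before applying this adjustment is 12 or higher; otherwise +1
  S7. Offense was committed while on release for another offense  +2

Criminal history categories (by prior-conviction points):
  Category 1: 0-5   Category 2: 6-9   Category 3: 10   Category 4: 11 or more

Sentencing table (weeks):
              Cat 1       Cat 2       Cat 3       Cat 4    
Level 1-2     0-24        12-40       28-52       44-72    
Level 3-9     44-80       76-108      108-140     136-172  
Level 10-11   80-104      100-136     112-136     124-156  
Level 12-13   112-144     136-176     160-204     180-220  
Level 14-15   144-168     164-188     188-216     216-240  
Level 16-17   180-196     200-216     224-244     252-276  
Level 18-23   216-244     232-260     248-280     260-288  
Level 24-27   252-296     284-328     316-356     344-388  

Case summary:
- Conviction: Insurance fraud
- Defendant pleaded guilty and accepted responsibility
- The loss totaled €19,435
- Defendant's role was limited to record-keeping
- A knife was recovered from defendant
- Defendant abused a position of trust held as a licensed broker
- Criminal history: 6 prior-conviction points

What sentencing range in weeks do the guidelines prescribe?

Base offense level for insurance fraud: 11.
S1 applies: 11 + 1 = 12.
S2 applies (level before this adjustment is 12 < 14, so +1): 12 + 1 = 13.
S3 applies: 13 − 1 = 12.
S4 applies: 12 − 1 = 11.
S6 applies (level before this adjustment is 11 < 12, so +1): 11 + 1 = 12.
S7 does not apply.
Final offense level: 12.
Criminal history: 6 prior points → Category 2 (6-9).
Level 12 falls in the 12-13 band.
Grid: Level 12-13 × Category 2 = 136-176 weeks.

136-176 weeks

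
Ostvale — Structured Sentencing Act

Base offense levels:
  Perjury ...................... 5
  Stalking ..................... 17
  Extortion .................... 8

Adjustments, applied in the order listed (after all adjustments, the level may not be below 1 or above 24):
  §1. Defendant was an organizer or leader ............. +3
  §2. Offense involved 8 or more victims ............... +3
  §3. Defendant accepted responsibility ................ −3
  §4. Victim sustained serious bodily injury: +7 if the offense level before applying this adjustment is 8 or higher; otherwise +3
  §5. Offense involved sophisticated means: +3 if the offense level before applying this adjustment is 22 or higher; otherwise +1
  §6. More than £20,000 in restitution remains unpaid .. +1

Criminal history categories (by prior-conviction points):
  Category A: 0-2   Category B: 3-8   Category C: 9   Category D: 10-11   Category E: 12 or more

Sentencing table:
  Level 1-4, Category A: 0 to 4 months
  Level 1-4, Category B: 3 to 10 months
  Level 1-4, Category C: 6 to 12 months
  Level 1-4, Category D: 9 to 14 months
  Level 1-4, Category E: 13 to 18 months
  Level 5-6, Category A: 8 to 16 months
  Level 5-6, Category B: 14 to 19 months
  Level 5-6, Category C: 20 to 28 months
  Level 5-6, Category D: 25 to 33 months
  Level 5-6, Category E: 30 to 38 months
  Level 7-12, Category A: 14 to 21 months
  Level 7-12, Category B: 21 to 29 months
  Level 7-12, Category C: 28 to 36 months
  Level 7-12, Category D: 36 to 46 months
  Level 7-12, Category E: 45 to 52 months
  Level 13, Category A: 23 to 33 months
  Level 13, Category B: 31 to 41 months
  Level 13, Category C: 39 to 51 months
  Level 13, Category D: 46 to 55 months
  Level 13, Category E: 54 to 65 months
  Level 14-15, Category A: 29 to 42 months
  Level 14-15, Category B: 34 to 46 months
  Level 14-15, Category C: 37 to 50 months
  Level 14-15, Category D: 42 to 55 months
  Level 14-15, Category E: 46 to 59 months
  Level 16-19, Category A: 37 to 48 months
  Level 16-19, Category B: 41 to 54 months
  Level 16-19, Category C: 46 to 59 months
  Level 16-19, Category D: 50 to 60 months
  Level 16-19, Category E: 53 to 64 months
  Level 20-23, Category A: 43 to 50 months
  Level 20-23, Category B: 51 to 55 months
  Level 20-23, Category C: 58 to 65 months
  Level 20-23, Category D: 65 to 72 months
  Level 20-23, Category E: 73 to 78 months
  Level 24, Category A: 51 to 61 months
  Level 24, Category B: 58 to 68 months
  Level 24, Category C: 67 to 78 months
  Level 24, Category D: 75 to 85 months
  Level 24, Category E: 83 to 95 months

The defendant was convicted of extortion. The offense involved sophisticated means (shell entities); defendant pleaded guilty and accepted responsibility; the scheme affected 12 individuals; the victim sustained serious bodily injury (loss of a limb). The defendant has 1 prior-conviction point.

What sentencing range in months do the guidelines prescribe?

Base offense level for extortion: 8.
§1 does not apply.
§2 applies: 8 + 3 = 11.
§3 applies: 11 − 3 = 8.
§4 applies (level before this adjustment is 8 ≥ 8, so +7): 8 + 7 = 15.
§5 applies (level before this adjustment is 15 < 22, so +1): 15 + 1 = 16.
Final offense level: 16.
Criminal history: 1 prior point → Category A (0-2).
Level 16 falls in the 16-19 band.
Grid: Level 16-19 × Category A = 37-48 months.

37-48 months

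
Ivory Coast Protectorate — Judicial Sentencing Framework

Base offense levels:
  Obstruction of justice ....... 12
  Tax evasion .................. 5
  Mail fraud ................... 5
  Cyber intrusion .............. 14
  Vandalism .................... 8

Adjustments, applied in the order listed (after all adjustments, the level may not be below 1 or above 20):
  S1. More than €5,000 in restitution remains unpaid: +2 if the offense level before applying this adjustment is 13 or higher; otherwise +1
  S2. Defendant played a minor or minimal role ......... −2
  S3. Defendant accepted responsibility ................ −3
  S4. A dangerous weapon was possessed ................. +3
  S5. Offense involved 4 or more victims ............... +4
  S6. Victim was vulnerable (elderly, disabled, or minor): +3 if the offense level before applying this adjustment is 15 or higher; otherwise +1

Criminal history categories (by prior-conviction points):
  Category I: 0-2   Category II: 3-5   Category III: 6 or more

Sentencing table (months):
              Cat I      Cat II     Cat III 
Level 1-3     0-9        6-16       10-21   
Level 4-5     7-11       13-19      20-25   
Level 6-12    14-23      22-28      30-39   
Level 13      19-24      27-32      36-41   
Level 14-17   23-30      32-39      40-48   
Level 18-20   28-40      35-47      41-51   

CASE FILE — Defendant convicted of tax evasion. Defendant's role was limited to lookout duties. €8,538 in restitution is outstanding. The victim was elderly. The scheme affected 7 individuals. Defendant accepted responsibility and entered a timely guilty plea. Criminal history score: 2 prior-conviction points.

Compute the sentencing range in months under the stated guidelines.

14-23 months

Base offense level for tax evasion: 5.
S1 applies (level before this adjustment is 5 < 13, so +1): 5 + 1 = 6.
S2 applies: 6 − 2 = 4.
S3 applies: 4 − 3 = 1.
S5 applies: 1 + 4 = 5.
S6 applies (level before this adjustment is 5 < 15, so +1): 5 + 1 = 6.
Final offense level: 6.
Criminal history: 2 prior points → Category I (0-2).
Level 6 falls in the 6-12 band.
Grid: Level 6-12 × Category I = 14-23 months.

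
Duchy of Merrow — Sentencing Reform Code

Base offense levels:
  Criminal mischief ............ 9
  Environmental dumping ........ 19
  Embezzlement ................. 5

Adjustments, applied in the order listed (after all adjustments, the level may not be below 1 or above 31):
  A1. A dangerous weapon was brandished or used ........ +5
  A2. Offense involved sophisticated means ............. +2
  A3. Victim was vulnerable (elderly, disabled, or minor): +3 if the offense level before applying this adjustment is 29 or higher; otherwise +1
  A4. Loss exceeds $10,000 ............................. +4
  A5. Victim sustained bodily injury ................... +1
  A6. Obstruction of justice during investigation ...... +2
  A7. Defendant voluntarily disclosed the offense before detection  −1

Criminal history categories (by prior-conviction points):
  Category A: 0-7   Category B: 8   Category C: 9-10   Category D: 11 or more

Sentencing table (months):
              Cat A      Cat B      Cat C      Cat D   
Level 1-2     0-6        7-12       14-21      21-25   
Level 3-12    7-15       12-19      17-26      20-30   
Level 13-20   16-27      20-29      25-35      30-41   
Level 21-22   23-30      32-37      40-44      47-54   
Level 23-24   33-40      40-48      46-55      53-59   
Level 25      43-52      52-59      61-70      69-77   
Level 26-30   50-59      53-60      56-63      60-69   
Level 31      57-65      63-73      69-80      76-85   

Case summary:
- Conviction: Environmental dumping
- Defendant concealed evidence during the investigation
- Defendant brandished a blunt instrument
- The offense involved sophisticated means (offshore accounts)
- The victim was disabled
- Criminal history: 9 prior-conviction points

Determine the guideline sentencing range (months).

Base offense level for environmental dumping: 19.
A1 applies: 19 + 5 = 24.
A2 applies: 24 + 2 = 26.
A3 applies (level before this adjustment is 26 < 29, so +1): 26 + 1 = 27.
A4 does not apply.
A5 does not apply.
A6 applies: 27 + 2 = 29.
Final offense level: 29.
Criminal history: 9 prior points → Category C (9-10).
Level 29 falls in the 26-30 band.
Grid: Level 26-30 × Category C = 56-63 months.

56-63 months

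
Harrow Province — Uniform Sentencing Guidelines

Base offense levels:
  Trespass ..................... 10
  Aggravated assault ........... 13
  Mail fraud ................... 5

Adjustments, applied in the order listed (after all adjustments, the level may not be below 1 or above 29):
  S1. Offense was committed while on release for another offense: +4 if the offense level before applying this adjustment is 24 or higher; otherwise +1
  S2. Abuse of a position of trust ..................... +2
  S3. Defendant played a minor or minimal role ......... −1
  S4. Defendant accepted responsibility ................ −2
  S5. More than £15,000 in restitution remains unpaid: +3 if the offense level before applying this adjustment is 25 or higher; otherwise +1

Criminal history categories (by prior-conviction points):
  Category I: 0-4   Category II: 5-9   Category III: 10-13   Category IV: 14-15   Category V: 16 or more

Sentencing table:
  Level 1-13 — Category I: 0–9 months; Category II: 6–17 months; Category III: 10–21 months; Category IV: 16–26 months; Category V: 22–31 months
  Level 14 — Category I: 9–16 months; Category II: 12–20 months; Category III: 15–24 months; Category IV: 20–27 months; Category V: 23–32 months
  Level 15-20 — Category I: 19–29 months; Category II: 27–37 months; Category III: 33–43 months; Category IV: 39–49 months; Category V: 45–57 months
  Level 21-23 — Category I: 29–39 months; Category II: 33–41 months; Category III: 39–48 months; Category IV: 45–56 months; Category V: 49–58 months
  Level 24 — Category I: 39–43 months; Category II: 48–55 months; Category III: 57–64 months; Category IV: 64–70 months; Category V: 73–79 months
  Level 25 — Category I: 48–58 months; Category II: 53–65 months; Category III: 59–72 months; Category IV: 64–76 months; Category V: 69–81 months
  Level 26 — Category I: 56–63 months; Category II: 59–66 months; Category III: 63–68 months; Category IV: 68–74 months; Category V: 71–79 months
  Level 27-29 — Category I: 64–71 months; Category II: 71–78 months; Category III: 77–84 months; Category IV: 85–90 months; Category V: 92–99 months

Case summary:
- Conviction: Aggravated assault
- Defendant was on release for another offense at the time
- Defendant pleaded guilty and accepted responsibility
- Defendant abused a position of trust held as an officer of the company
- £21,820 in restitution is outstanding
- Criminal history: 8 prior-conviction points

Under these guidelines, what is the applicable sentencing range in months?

27-37 months

Base offense level for aggravated assault: 13.
S1 applies (level before this adjustment is 13 < 24, so +1): 13 + 1 = 14.
S2 applies: 14 + 2 = 16.
S4 applies: 16 − 2 = 14.
S5 applies (level before this adjustment is 14 < 25, so +1): 14 + 1 = 15.
Final offense level: 15.
Criminal history: 8 prior points → Category II (5-9).
Level 15 falls in the 15-20 band.
Grid: Level 15-20 × Category II = 27-37 months.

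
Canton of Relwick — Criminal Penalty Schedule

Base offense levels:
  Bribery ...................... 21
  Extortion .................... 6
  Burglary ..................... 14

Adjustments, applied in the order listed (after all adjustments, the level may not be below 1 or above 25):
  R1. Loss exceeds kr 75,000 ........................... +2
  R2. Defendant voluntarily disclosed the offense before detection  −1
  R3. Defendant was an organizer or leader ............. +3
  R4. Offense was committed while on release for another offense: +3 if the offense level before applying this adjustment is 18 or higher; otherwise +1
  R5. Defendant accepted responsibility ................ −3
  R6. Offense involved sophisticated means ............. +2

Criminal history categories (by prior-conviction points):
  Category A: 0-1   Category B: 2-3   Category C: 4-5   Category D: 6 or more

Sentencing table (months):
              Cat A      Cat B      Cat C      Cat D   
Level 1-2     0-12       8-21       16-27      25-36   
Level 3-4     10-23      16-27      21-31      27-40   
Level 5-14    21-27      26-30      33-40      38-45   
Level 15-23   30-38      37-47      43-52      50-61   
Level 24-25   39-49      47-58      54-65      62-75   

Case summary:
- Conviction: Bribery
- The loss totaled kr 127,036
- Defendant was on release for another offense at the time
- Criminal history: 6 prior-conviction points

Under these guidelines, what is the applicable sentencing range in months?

62-75 months

Base offense level for bribery: 21.
R1 applies: 21 + 2 = 23.
R3 does not apply.
R4 applies (level before this adjustment is 23 ≥ 18, so +3): 23 + 3 = 26.
R5 does not apply.
R6 does not apply.
Level 26 exceeds the maximum of 25; capped at 25.
Final offense level: 25.
Criminal history: 6 prior points → Category D (6+).
Level 25 falls in the 24-25 band.
Grid: Level 24-25 × Category D = 62-75 months.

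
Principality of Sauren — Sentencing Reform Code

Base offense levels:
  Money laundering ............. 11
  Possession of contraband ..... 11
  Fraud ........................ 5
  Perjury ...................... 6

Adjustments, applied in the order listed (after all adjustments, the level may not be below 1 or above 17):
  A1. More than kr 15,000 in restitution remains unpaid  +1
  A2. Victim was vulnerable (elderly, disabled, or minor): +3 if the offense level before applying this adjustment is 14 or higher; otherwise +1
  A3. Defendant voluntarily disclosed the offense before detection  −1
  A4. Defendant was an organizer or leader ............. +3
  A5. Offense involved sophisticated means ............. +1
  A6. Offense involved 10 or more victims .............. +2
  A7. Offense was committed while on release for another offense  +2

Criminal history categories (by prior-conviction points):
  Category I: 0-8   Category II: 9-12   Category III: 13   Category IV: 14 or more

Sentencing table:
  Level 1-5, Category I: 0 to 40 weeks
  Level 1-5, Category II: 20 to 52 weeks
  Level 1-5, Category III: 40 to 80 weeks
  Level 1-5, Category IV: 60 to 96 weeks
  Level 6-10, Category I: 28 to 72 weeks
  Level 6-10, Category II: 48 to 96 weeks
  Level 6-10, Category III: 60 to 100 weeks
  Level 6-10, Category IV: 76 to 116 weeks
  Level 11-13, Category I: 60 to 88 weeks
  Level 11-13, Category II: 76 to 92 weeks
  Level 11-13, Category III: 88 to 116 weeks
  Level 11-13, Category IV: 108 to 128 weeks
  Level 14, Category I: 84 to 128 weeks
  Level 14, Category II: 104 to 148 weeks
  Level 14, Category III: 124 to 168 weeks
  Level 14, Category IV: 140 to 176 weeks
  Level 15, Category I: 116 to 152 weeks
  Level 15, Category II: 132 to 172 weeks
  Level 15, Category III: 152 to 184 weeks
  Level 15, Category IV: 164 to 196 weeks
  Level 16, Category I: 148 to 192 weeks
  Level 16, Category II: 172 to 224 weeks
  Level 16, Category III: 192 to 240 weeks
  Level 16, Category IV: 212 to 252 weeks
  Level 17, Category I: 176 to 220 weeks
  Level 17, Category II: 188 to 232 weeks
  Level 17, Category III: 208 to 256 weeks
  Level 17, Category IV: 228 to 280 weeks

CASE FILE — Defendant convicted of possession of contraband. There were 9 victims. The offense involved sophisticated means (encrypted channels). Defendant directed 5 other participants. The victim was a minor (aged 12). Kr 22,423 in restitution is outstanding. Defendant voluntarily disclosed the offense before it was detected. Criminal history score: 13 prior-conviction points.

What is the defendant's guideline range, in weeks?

Base offense level for possession of contraband: 11.
A1 applies: 11 + 1 = 12.
A2 applies (level before this adjustment is 12 < 14, so +1): 12 + 1 = 13.
A3 applies: 13 − 1 = 12.
A4 applies: 12 + 3 = 15.
A5 applies: 15 + 1 = 16.
Final offense level: 16.
Criminal history: 13 prior points → Category III (13).
Level 16 falls in the 16 band.
Grid: Level 16 × Category III = 192-240 weeks.

192-240 weeks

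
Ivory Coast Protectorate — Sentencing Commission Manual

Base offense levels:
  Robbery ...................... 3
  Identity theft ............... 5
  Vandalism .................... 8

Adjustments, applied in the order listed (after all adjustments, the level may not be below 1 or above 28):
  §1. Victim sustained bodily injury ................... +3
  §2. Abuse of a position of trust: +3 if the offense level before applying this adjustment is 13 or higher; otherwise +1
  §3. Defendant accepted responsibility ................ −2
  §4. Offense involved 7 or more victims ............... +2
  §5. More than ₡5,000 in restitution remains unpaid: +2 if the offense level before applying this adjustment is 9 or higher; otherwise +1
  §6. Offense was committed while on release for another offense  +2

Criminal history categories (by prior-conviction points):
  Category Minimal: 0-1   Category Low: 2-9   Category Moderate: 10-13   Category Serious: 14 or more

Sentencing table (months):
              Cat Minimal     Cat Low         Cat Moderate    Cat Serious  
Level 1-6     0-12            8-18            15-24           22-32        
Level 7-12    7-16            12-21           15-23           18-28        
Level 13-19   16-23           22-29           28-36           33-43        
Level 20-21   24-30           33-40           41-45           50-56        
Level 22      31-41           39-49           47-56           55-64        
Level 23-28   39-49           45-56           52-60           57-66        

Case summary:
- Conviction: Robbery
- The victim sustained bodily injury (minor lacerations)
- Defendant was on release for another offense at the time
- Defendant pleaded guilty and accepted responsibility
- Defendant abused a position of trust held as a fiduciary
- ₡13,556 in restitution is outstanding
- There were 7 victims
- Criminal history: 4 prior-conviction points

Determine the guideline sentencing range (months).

12-21 months

Base offense level for robbery: 3.
§1 applies: 3 + 3 = 6.
§2 applies (level before this adjustment is 6 < 13, so +1): 6 + 1 = 7.
§3 applies: 7 − 2 = 5.
§4 applies: 5 + 2 = 7.
§5 applies (level before this adjustment is 7 < 9, so +1): 7 + 1 = 8.
§6 applies: 8 + 2 = 10.
Final offense level: 10.
Criminal history: 4 prior points → Category Low (2-9).
Level 10 falls in the 7-12 band.
Grid: Level 7-12 × Category Low = 12-21 months.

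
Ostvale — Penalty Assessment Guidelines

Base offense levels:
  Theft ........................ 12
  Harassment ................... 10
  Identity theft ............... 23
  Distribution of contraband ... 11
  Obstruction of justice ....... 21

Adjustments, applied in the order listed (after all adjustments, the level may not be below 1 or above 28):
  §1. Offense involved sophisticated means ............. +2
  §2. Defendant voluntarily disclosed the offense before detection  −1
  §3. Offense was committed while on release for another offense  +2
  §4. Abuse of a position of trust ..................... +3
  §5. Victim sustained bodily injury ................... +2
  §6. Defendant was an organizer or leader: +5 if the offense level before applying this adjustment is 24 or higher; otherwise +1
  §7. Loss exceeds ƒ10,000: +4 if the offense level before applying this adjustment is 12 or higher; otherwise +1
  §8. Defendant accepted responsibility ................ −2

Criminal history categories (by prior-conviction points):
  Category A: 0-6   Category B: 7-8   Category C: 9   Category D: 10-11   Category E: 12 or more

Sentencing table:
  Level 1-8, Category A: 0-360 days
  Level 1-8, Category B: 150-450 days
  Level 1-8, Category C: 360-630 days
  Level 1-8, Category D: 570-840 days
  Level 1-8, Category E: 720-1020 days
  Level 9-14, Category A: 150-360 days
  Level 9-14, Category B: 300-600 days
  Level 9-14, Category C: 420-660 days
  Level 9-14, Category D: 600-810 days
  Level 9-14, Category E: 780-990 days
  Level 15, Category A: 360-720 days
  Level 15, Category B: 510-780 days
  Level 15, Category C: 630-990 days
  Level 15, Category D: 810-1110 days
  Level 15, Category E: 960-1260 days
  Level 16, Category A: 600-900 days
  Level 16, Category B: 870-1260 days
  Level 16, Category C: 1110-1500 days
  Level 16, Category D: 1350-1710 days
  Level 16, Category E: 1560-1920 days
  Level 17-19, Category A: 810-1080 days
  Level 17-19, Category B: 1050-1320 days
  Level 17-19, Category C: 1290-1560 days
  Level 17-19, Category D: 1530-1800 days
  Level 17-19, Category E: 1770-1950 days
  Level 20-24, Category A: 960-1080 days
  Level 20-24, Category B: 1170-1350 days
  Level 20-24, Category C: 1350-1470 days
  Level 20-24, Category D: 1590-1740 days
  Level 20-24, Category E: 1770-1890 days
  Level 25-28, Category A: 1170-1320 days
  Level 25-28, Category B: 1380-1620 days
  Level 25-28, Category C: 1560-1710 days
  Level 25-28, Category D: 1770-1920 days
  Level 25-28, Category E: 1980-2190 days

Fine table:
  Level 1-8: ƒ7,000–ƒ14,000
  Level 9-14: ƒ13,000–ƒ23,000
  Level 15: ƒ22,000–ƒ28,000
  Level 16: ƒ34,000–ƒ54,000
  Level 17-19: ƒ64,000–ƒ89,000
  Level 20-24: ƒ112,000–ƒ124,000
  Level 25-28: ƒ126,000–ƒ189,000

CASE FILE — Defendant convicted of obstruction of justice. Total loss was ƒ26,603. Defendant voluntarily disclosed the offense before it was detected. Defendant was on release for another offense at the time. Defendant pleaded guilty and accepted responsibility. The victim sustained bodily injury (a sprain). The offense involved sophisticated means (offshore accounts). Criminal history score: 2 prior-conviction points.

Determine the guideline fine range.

Base offense level for obstruction of justice: 21.
§1 applies: 21 + 2 = 23.
§2 applies: 23 − 1 = 22.
§3 applies: 22 + 2 = 24.
§5 applies: 24 + 2 = 26.
§7 applies (level before this adjustment is 26 ≥ 12, so +4): 26 + 4 = 30.
§8 applies: 30 − 2 = 28.
Final offense level: 28.
Level 28 falls in the 25-28 band.
Fine table: Level 25-28 → ƒ126,000–ƒ189,000.

ƒ126,000–ƒ189,000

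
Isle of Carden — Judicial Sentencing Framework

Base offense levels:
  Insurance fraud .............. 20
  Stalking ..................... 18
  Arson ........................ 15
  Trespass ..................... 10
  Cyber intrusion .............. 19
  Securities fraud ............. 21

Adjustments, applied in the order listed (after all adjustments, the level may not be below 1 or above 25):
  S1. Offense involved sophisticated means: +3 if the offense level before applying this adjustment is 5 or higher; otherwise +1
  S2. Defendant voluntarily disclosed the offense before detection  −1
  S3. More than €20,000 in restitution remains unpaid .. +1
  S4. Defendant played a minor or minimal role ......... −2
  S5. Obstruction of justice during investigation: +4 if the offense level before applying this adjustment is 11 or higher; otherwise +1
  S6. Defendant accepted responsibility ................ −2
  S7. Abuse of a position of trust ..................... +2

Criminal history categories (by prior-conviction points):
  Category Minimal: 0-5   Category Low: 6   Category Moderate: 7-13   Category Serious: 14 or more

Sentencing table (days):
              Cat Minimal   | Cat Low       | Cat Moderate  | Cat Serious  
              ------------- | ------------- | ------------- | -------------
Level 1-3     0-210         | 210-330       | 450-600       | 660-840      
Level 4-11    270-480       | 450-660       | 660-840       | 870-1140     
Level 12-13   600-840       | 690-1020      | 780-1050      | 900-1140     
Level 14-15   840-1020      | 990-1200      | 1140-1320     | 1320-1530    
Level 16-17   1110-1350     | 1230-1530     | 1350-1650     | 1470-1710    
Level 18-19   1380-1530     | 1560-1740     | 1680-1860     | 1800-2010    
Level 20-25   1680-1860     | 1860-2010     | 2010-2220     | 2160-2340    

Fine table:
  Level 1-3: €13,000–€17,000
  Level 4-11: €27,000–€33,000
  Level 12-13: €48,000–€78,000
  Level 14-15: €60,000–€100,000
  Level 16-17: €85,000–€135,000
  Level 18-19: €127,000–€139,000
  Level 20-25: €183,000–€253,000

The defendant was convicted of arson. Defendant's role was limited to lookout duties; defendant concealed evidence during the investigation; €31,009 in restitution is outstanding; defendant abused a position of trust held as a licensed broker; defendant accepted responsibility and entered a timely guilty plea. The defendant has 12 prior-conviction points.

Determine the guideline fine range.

€127,000–€139,000

Base offense level for arson: 15.
S3 applies: 15 + 1 = 16.
S4 applies: 16 − 2 = 14.
S5 applies (level before this adjustment is 14 ≥ 11, so +4): 14 + 4 = 18.
S6 applies: 18 − 2 = 16.
S7 applies: 16 + 2 = 18.
Final offense level: 18.
Level 18 falls in the 18-19 band.
Fine table: Level 18-19 → €127,000–€139,000.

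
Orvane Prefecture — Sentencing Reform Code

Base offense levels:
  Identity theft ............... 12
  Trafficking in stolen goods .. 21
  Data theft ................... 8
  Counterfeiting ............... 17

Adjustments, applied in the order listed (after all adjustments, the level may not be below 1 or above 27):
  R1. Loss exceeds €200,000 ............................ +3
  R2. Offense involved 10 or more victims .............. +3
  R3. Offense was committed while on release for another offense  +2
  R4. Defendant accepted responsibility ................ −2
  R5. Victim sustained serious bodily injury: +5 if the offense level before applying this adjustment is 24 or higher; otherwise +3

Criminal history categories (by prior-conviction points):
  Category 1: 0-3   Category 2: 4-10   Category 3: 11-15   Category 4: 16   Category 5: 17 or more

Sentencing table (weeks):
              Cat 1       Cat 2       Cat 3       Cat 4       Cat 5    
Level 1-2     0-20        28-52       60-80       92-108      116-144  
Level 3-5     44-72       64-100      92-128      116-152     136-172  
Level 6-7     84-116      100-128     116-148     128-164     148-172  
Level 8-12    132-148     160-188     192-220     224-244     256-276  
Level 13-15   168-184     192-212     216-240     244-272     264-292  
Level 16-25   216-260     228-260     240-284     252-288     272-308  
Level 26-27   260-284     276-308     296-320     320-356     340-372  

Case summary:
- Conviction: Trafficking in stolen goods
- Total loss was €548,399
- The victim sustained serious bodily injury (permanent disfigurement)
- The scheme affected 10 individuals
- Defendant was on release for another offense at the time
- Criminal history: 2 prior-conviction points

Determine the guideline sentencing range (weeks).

260-284 weeks

Base offense level for trafficking in stolen goods: 21.
R1 applies: 21 + 3 = 24.
R2 applies: 24 + 3 = 27.
R3 applies: 27 + 2 = 29.
R5 applies (level before this adjustment is 29 ≥ 24, so +5): 29 + 5 = 34.
Level 34 exceeds the maximum of 27; capped at 27.
Final offense level: 27.
Criminal history: 2 prior points → Category 1 (0-3).
Level 27 falls in the 26-27 band.
Grid: Level 26-27 × Category 1 = 260-284 weeks.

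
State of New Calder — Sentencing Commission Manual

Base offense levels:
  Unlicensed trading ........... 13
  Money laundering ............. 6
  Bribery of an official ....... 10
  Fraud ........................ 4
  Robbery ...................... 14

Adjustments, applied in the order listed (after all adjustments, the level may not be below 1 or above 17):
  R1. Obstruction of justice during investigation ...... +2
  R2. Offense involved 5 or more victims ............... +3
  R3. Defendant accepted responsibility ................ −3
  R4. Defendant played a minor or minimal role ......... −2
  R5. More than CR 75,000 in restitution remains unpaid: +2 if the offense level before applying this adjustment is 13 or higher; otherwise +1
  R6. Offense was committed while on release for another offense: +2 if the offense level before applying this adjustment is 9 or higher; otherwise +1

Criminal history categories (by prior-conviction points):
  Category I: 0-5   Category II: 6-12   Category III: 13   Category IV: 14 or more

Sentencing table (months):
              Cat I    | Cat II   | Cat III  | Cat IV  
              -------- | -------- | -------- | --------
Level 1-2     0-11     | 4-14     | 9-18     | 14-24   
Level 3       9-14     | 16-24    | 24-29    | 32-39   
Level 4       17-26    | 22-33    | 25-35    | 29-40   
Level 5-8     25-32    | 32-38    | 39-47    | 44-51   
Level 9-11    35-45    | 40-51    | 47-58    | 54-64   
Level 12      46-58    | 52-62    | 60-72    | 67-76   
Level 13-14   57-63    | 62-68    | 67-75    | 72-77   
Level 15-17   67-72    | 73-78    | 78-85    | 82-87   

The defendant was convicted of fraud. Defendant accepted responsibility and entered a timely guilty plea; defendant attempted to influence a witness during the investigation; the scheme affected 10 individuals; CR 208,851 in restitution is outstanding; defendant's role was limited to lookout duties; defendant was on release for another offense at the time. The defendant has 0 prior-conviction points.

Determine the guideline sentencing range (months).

25-32 months

Base offense level for fraud: 4.
R1 applies: 4 + 2 = 6.
R2 applies: 6 + 3 = 9.
R3 applies: 9 − 3 = 6.
R4 applies: 6 − 2 = 4.
R5 applies (level before this adjustment is 4 < 13, so +1): 4 + 1 = 5.
R6 applies (level before this adjustment is 5 < 9, so +1): 5 + 1 = 6.
Final offense level: 6.
Criminal history: 0 prior points → Category I (0-5).
Level 6 falls in the 5-8 band.
Grid: Level 5-8 × Category I = 25-32 months.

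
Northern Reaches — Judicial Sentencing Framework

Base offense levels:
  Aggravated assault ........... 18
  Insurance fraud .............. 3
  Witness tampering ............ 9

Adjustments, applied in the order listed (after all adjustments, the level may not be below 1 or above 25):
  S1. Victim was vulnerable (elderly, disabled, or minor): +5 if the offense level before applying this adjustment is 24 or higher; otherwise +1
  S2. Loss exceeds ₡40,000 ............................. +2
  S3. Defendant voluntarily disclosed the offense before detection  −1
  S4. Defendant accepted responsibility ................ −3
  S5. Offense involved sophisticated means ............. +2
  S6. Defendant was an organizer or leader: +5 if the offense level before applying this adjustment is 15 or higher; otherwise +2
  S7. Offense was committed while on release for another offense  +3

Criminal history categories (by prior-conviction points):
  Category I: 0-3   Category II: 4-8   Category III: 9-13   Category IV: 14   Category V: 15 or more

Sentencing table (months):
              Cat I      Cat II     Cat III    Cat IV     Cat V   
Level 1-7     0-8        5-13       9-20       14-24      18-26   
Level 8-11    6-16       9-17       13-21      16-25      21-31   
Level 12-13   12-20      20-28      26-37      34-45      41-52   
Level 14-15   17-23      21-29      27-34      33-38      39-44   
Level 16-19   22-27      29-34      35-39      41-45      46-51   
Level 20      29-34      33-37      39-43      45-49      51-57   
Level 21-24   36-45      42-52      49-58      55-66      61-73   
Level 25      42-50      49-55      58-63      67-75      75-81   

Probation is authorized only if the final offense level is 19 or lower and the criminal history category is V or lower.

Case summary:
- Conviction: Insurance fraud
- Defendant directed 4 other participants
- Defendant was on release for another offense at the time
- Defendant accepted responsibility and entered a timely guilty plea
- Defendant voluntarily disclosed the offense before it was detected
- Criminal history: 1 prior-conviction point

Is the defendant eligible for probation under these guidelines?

Yes

Base offense level for insurance fraud: 3.
S1 does not apply.
S3 applies: 3 − 1 = 2.
S4 applies: 2 − 3 = -1.
S5 does not apply.
S6 applies (level before this adjustment is -1 < 15, so +2): -1 + 2 = 1.
S7 applies: 1 + 3 = 4.
Final offense level: 4.
Criminal history: 1 prior point → Category I (0-3).
Level 4 falls in the 1-7 band.
Grid: Level 1-7 × Category I = 0-8 months.
Probation check: level 4 ≤ 19 and category I ≤ V → eligible.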